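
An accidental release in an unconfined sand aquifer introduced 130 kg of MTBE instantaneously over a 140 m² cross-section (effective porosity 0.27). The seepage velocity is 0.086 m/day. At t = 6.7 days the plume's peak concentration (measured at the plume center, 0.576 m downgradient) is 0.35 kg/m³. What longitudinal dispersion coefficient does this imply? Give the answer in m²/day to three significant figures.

1.15 m²/day

At the plume center C_max = M/(n_e·A·√(4πDt)), so D = M²/(4πt·(n_e·A·C_max)²).
n_e·A·C_max = 0.27 × 140 × 0.35 = 13.23 kg/m.
D = 130²/(4π × 6.7 × 13.23²) = 1.15 m²/day.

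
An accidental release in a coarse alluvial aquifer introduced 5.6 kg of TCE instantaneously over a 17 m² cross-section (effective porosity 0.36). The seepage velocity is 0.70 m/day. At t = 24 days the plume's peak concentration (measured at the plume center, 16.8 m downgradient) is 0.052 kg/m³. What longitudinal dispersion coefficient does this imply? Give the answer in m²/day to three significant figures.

1.03 m²/day

At the plume center C_max = M/(n_e·A·√(4πDt)), so D = M²/(4πt·(n_e·A·C_max)²).
n_e·A·C_max = 0.36 × 17 × 0.052 = 0.3182 kg/m.
D = 5.6²/(4π × 24 × 0.3182²) = 1.03 m²/day.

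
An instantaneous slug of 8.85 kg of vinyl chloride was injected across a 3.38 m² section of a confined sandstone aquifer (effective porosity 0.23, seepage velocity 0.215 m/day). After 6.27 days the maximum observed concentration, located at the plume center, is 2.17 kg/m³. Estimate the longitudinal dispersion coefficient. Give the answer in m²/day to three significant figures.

0.349 m²/day

At the plume center C_max = M/(n_e·A·√(4πDt)), so D = M²/(4πt·(n_e·A·C_max)²).
n_e·A·C_max = 0.23 × 3.38 × 2.17 = 1.687 kg/m.
D = 8.85²/(4π × 6.27 × 1.687²) = 0.349 m²/day.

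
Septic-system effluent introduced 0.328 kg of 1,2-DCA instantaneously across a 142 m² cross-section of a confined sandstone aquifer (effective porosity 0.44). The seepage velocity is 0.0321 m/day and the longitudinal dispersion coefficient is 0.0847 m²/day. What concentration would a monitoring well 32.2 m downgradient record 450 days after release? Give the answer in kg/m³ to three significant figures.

3.03e-05 kg/m³

For an instantaneous plane source, C(x,t) = M/(n_e·A·√(4πDt)) · exp(−(x−vt)²/(4Dt)), with n_e·A the pore (flow) area.
Plume center vt = 0.0321 × 450 = 14.445 m, so the well at 32.2 m is 17.755 m downgradient of the peak.
√(4πDt) = 21.89 m, giving peak height M/(n_e·A·√(4πDt)) = 0.328/(0.44 × 142 × 21.89) = 0.0002398 kg/m³.
(x−vt)²/(4Dt) = (17.755)²/(4 × 0.0847 × 450) = 2.068; exp(−2.068) = 0.1264.
C = 0.0002398 × 0.1264 = 3.03e-05 kg/m³.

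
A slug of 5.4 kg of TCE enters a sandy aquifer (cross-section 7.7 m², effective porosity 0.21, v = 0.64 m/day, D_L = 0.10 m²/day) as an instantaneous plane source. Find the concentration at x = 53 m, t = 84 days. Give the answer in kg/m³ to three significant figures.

For an instantaneous plane source, C(x,t) = M/(n_e·A·√(4πDt)) · exp(−(x−vt)²/(4Dt)), with n_e·A the pore (flow) area.
Plume center vt = 0.64 × 84 = 53.76 m, so the well at 53 m is 0.76 m upgradient of the peak.
√(4πDt) = 10.27 m, giving peak height M/(n_e·A·√(4πDt)) = 5.4/(0.21 × 7.7 × 10.27) = 0.3252 kg/m³.
(x−vt)²/(4Dt) = (-0.76)²/(4 × 0.10 × 84) = 0.01719; exp(−0.01719) = 0.9830.
C = 0.3252 × 0.9830 = 0.320 kg/m³.

0.320 kg/m³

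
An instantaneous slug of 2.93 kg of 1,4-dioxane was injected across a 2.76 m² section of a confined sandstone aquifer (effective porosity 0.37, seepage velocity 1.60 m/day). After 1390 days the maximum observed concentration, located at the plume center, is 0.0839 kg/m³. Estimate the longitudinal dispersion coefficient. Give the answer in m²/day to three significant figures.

At the plume center C_max = M/(n_e·A·√(4πDt)), so D = M²/(4πt·(n_e·A·C_max)²).
n_e·A·C_max = 0.37 × 2.76 × 0.0839 = 0.08568 kg/m.
D = 2.93²/(4π × 1390 × 0.08568²) = 0.0670 m²/day.

0.0670 m²/day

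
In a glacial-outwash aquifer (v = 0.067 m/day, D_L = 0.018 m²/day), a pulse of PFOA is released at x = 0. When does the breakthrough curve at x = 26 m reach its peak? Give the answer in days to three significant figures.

384 days

For the 1D instantaneous-source solution, setting ∂C/∂t = 0 at fixed x gives v²t² + 2Dt − x² = 0, so t = (√(D² + v²x²) − D)/v².
√(D² + v²x²) = √(0.018² + 0.067² × 26²) = 1.742; v² = 0.004489.
t = (1.742 − 0.018)/0.004489 = 384 days (vs. the pure-advection estimate x/v = 388 d).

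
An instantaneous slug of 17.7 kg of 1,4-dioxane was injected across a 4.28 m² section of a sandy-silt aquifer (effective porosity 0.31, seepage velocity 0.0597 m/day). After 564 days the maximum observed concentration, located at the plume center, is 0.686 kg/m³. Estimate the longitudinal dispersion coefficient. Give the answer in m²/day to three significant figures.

At the plume center C_max = M/(n_e·A·√(4πDt)), so D = M²/(4πt·(n_e·A·C_max)²).
n_e·A·C_max = 0.31 × 4.28 × 0.686 = 0.9102 kg/m.
D = 17.7²/(4π × 564 × 0.9102²) = 0.0534 m²/day.

0.0534 m²/day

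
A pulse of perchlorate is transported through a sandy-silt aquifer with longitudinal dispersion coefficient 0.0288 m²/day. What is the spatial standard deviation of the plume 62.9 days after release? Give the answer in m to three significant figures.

1.90 m

Dispersive spreading gives a Gaussian with σ² = 2Dt; advection only shifts the center.
σ = √(2 × 0.0288 × 62.9) = 1.90 m.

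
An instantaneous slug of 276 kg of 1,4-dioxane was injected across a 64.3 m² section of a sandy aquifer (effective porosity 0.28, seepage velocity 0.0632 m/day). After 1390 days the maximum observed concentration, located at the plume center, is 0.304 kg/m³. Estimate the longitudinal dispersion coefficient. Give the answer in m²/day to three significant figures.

At the plume center C_max = M/(n_e·A·√(4πDt)), so D = M²/(4πt·(n_e·A·C_max)²).
n_e·A·C_max = 0.28 × 64.3 × 0.304 = 5.473 kg/m.
D = 276²/(4π × 1390 × 5.473²) = 0.146 m²/day.

0.146 m²/day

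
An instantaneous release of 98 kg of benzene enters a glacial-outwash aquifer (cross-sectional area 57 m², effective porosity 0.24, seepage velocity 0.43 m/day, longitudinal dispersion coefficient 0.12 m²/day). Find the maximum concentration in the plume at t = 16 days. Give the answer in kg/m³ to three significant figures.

The peak of an instantaneous 1D plume sits at x = vt; there the Gaussian factor is 1 and C_max = M/(n_e·A·√(4πDt)), where n_e·A is the pore area the mass is dissolved in.
√(4πDt) = √(4π × 0.12 × 16) = 4.912 m, so C_max = 98/(0.24 × 57 × 4.912) = 1.46 kg/m³.

1.46 kg/m³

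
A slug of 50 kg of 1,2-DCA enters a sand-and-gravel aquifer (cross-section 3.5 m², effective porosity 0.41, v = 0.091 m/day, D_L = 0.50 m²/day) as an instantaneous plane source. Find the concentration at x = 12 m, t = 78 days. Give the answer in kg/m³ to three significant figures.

For an instantaneous plane source, C(x,t) = M/(n_e·A·√(4πDt)) · exp(−(x−vt)²/(4Dt)), with n_e·A the pore (flow) area.
Plume center vt = 0.091 × 78 = 7.098 m, so the well at 12 m is 4.902 m downgradient of the peak.
√(4πDt) = 22.14 m, giving peak height M/(n_e·A·√(4πDt)) = 50/(0.41 × 3.5 × 22.14) = 1.574 kg/m³.
(x−vt)²/(4Dt) = (4.902)²/(4 × 0.50 × 78) = 0.1540; exp(−0.1540) = 0.8573.
C = 1.574 × 0.8573 = 1.35 kg/m³.

1.35 kg/m³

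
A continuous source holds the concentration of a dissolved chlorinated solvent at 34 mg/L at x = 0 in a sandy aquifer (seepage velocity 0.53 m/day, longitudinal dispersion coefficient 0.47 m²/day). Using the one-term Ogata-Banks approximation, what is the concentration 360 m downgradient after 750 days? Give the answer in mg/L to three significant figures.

For a continuous step input, C/C₀ ≈ ½·erfc((x−vt)/(2√(Dt))).
vt = 0.53 × 750 = 397.5 m and 2√(Dt) = 2√(0.47 × 750) = 37.55 m.
Argument (x−vt)/(2√(Dt)) = (360 − 397.5)/37.55 = -0.9987; ½·erfc(-0.9987) = 0.9211.
C = 34 × 0.9211 = 31.3 mg/L.

31.3 mg/L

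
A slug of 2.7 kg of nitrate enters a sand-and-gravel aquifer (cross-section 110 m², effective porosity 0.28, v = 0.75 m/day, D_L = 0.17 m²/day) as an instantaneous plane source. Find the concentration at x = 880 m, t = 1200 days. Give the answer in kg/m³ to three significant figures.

0.00106 kg/m³

For an instantaneous plane source, C(x,t) = M/(n_e·A·√(4πDt)) · exp(−(x−vt)²/(4Dt)), with n_e·A the pore (flow) area.
Plume center vt = 0.75 × 1200 = 900 m, so the well at 880 m is 20 m upgradient of the peak.
√(4πDt) = 50.63 m, giving peak height M/(n_e·A·√(4πDt)) = 2.7/(0.28 × 110 × 50.63) = 0.001731 kg/m³.
(x−vt)²/(4Dt) = (-20)²/(4 × 0.17 × 1200) = 0.4902; exp(−0.4902) = 0.6125.
C = 0.001731 × 0.6125 = 0.00106 kg/m³.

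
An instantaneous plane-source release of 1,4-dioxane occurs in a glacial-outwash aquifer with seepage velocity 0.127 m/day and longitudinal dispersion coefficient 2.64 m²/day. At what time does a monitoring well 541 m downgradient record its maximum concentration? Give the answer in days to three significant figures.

For the 1D instantaneous-source solution, setting ∂C/∂t = 0 at fixed x gives v²t² + 2Dt − x² = 0, so t = (√(D² + v²x²) − D)/v².
√(D² + v²x²) = √(2.64² + 0.127² × 541²) = 68.76; v² = 0.016129.
t = (68.76 − 2.64)/0.016129 = 4100 days (vs. the pure-advection estimate x/v = 4260 d).

4100 days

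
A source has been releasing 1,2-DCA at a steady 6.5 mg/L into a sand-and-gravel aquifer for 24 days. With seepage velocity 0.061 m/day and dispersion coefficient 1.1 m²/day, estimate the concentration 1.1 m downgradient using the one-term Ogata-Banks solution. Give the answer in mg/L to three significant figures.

3.38 mg/L

For a continuous step input, C/C₀ ≈ ½·erfc((x−vt)/(2√(Dt))).
vt = 0.061 × 24 = 1.464 m and 2√(Dt) = 2√(1.1 × 24) = 10.28 m.
Argument (x−vt)/(2√(Dt)) = (1.1 − 1.464)/10.28 = -0.03541; ½·erfc(-0.03541) = 0.5200.
C = 6.5 × 0.5200 = 3.38 mg/L.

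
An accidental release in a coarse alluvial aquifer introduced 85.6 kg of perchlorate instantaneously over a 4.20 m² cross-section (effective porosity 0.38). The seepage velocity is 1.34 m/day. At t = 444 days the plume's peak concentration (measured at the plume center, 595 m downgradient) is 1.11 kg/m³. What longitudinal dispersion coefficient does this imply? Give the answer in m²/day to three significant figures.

At the plume center C_max = M/(n_e·A·√(4πDt)), so D = M²/(4πt·(n_e·A·C_max)²).
n_e·A·C_max = 0.38 × 4.20 × 1.11 = 1.772 kg/m.
D = 85.6²/(4π × 444 × 1.772²) = 0.418 m²/day.

0.418 m²/day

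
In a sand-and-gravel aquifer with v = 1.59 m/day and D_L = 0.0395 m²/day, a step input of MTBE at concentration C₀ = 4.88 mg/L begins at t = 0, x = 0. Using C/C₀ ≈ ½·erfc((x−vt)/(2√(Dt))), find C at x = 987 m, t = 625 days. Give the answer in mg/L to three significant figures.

For a continuous step input, C/C₀ ≈ ½·erfc((x−vt)/(2√(Dt))).
vt = 1.59 × 625 = 993.75 m and 2√(Dt) = 2√(0.0395 × 625) = 9.937 m.
Argument (x−vt)/(2√(Dt)) = (987 − 993.75)/9.937 = -0.6793; ½·erfc(-0.6793) = 0.8316.
C = 4.88 × 0.8316 = 4.06 mg/L.

4.06 mg/L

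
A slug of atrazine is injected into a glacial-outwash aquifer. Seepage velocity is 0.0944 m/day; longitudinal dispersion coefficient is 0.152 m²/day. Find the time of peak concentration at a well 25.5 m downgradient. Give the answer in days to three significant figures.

254 days

For the 1D instantaneous-source solution, setting ∂C/∂t = 0 at fixed x gives v²t² + 2Dt − x² = 0, so t = (√(D² + v²x²) − D)/v².
√(D² + v²x²) = √(0.152² + 0.0944² × 25.5²) = 2.412; v² = 0.00891136.
t = (2.412 − 0.152)/0.00891136 = 254 days (vs. the pure-advection estimate x/v = 270 d).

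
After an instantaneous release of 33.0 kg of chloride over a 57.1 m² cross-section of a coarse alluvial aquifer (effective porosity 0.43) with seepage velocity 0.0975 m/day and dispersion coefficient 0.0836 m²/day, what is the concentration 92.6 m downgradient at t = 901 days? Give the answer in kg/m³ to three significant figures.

For an instantaneous plane source, C(x,t) = M/(n_e·A·√(4πDt)) · exp(−(x−vt)²/(4Dt)), with n_e·A the pore (flow) area.
Plume center vt = 0.0975 × 901 = 87.8475 m, so the well at 92.6 m is 4.7525 m downgradient of the peak.
√(4πDt) = 30.77 m, giving peak height M/(n_e·A·√(4πDt)) = 33.0/(0.43 × 57.1 × 30.77) = 0.04368 kg/m³.
(x−vt)²/(4Dt) = (4.7525)²/(4 × 0.0836 × 901) = 0.07496; exp(−0.07496) = 0.9278.
C = 0.04368 × 0.9278 = 0.0405 kg/m³.

0.0405 kg/m³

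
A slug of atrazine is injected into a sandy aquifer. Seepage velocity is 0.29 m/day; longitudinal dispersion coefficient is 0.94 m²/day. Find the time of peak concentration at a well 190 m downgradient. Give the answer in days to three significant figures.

For the 1D instantaneous-source solution, setting ∂C/∂t = 0 at fixed x gives v²t² + 2Dt − x² = 0, so t = (√(D² + v²x²) − D)/v².
√(D² + v²x²) = √(0.94² + 0.29² × 190²) = 55.11; v² = 0.0841.
t = (55.11 − 0.94)/0.0841 = 644 days (vs. the pure-advection estimate x/v = 655 d).

644 days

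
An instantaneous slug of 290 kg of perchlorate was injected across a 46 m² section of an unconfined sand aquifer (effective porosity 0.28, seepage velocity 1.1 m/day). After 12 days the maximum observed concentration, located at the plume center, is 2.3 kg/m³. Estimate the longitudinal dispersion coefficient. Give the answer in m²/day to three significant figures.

0.636 m²/day

At the plume center C_max = M/(n_e·A·√(4πDt)), so D = M²/(4πt·(n_e·A·C_max)²).
n_e·A·C_max = 0.28 × 46 × 2.3 = 29.62 kg/m.
D = 290²/(4π × 12 × 29.62²) = 0.636 m²/day.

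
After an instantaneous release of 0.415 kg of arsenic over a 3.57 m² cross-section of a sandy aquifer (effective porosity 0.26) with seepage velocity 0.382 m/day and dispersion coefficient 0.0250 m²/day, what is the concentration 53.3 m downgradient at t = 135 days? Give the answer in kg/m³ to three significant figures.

0.0550 kg/m³

For an instantaneous plane source, C(x,t) = M/(n_e·A·√(4πDt)) · exp(−(x−vt)²/(4Dt)), with n_e·A the pore (flow) area.
Plume center vt = 0.382 × 135 = 51.57 m, so the well at 53.3 m is 1.73 m downgradient of the peak.
√(4πDt) = 6.512 m, giving peak height M/(n_e·A·√(4πDt)) = 0.415/(0.26 × 3.57 × 6.512) = 0.06866 kg/m³.
(x−vt)²/(4Dt) = (1.73)²/(4 × 0.0250 × 135) = 0.2217; exp(−0.2217) = 0.8012.
C = 0.06866 × 0.8012 = 0.0550 kg/m³.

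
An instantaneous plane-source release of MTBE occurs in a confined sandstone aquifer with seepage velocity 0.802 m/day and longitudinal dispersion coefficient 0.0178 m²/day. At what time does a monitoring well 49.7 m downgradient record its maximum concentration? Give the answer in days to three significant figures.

For the 1D instantaneous-source solution, setting ∂C/∂t = 0 at fixed x gives v²t² + 2Dt − x² = 0, so t = (√(D² + v²x²) − D)/v².
√(D² + v²x²) = √(0.0178² + 0.802² × 49.7²) = 39.86; v² = 0.643204.
t = (39.86 − 0.0178)/0.643204 = 61.9 days (vs. the pure-advection estimate x/v = 62.0 d).

61.9 days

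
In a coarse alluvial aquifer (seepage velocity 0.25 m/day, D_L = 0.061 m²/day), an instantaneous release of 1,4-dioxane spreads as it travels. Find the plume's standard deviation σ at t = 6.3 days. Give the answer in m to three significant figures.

Dispersive spreading gives a Gaussian with σ² = 2Dt; advection only shifts the center.
σ = √(2 × 0.061 × 6.3) = 0.877 m.

0.877 m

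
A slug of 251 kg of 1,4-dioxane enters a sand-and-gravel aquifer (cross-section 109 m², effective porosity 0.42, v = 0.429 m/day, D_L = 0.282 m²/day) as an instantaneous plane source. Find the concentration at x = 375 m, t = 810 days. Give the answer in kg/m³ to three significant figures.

For an instantaneous plane source, C(x,t) = M/(n_e·A·√(4πDt)) · exp(−(x−vt)²/(4Dt)), with n_e·A the pore (flow) area.
Plume center vt = 0.429 × 810 = 347.49 m, so the well at 375 m is 27.51 m downgradient of the peak.
√(4πDt) = 53.58 m, giving peak height M/(n_e·A·√(4πDt)) = 251/(0.42 × 109 × 53.58) = 0.1023 kg/m³.
(x−vt)²/(4Dt) = (27.51)²/(4 × 0.282 × 810) = 0.8283; exp(−0.8283) = 0.4368.
C = 0.1023 × 0.4368 = 0.0447 kg/m³.

0.0447 kg/m³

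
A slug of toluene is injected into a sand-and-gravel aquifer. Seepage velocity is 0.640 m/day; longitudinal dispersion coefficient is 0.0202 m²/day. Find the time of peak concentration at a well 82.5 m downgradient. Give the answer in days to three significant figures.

129 days

For the 1D instantaneous-source solution, setting ∂C/∂t = 0 at fixed x gives v²t² + 2Dt − x² = 0, so t = (√(D² + v²x²) − D)/v².
√(D² + v²x²) = √(0.0202² + 0.640² × 82.5²) = 52.80; v² = 0.4096.
t = (52.80 − 0.0202)/0.4096 = 129 days (vs. the pure-advection estimate x/v = 129 d).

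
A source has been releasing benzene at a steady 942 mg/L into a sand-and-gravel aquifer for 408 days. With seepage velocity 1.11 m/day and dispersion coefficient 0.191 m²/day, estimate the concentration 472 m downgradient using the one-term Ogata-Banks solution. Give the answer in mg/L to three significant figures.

59.2 mg/L

For a continuous step input, C/C₀ ≈ ½·erfc((x−vt)/(2√(Dt))).
vt = 1.11 × 408 = 452.88 m and 2√(Dt) = 2√(0.191 × 408) = 17.66 m.
Argument (x−vt)/(2√(Dt)) = (472 − 452.88)/17.66 = 1.083; ½·erfc(1.083) = 0.06281.
C = 942 × 0.06281 = 59.2 mg/L.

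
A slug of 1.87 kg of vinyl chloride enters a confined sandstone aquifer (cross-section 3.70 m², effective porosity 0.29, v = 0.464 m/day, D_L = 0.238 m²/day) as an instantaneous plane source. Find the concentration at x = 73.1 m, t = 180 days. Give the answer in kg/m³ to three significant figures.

For an instantaneous plane source, C(x,t) = M/(n_e·A·√(4πDt)) · exp(−(x−vt)²/(4Dt)), with n_e·A the pore (flow) area.
Plume center vt = 0.464 × 180 = 83.52 m, so the well at 73.1 m is 10.42 m upgradient of the peak.
√(4πDt) = 23.20 m, giving peak height M/(n_e·A·√(4πDt)) = 1.87/(0.29 × 3.70 × 23.20) = 0.07512 kg/m³.
(x−vt)²/(4Dt) = (-10.42)²/(4 × 0.238 × 180) = 0.6336; exp(−0.6336) = 0.5307.
C = 0.07512 × 0.5307 = 0.0399 kg/m³.

0.0399 kg/m³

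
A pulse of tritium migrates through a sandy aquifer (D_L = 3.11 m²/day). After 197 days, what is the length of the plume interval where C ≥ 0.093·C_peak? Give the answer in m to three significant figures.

153 m

The plume is Gaussian with σ = √(2Dt) = √(2 × 3.11 × 197) = 35.00 m.
C/C_peak = exp(−Δx²/(2σ²)) = 0.093 ⇒ Δx = σ·√(−2 ln 0.093) = 35.00 × 2.180 = 76.30 m.
Width = 2Δx = 153 m.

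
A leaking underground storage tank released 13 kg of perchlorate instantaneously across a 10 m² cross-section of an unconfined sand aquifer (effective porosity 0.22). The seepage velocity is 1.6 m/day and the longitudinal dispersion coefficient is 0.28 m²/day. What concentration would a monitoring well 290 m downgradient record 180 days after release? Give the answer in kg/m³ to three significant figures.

For an instantaneous plane source, C(x,t) = M/(n_e·A·√(4πDt)) · exp(−(x−vt)²/(4Dt)), with n_e·A the pore (flow) area.
Plume center vt = 1.6 × 180 = 288 m, so the well at 290 m is 2 m downgradient of the peak.
√(4πDt) = 25.17 m, giving peak height M/(n_e·A·√(4πDt)) = 13/(0.22 × 10 × 25.17) = 0.2348 kg/m³.
(x−vt)²/(4Dt) = (2)²/(4 × 0.28 × 180) = 0.01984; exp(−0.01984) = 0.9804.
C = 0.2348 × 0.9804 = 0.230 kg/m³.

0.230 kg/m³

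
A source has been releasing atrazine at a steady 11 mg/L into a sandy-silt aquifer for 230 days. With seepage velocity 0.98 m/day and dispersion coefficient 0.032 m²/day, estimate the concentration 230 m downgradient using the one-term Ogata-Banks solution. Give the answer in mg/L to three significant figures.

For a continuous step input, C/C₀ ≈ ½·erfc((x−vt)/(2√(Dt))).
vt = 0.98 × 230 = 225.4 m and 2√(Dt) = 2√(0.032 × 230) = 5.426 m.
Argument (x−vt)/(2√(Dt)) = (230 − 225.4)/5.426 = 0.8478; ½·erfc(0.8478) = 0.1153.
C = 11 × 0.1153 = 1.27 mg/L.

1.27 mg/L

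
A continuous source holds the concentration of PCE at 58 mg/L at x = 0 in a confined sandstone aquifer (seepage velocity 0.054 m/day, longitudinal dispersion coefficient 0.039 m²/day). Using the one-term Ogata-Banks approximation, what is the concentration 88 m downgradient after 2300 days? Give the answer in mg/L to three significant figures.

57.8 mg/L

For a continuous step input, C/C₀ ≈ ½·erfc((x−vt)/(2√(Dt))).
vt = 0.054 × 2300 = 124.2 m and 2√(Dt) = 2√(0.039 × 2300) = 18.94 m.
Argument (x−vt)/(2√(Dt)) = (88 − 124.2)/18.94 = -1.911; ½·erfc(-1.911) = 0.9966.
C = 58 × 0.9966 = 57.8 mg/L.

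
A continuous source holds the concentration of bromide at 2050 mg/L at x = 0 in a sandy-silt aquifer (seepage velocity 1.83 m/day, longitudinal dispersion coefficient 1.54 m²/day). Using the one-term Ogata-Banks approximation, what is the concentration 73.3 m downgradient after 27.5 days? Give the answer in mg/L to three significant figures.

For a continuous step input, C/C₀ ≈ ½·erfc((x−vt)/(2√(Dt))).
vt = 1.83 × 27.5 = 50.325 m and 2√(Dt) = 2√(1.54 × 27.5) = 13.02 m.
Argument (x−vt)/(2√(Dt)) = (73.3 − 50.325)/13.02 = 1.765; ½·erfc(1.765) = 0.006279.
C = 2050 × 0.006279 = 12.9 mg/L.

12.9 mg/L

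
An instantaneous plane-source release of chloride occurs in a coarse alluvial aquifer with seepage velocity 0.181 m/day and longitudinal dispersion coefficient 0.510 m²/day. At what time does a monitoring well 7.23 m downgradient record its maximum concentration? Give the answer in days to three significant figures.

27.3 days

For the 1D instantaneous-source solution, setting ∂C/∂t = 0 at fixed x gives v²t² + 2Dt − x² = 0, so t = (√(D² + v²x²) − D)/v².
√(D² + v²x²) = √(0.510² + 0.181² × 7.23²) = 1.404; v² = 0.032761.
t = (1.404 − 0.510)/0.032761 = 27.3 days (vs. the pure-advection estimate x/v = 39.9 d).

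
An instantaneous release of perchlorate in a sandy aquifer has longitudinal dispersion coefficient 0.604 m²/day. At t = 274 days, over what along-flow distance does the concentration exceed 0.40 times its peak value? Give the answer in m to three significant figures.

49.3 m

The plume is Gaussian with σ = √(2Dt) = √(2 × 0.604 × 274) = 18.19 m.
C/C_peak = exp(−Δx²/(2σ²)) = 0.40 ⇒ Δx = σ·√(−2 ln 0.40) = 18.19 × 1.354 = 24.63 m.
Width = 2Δx = 49.3 m.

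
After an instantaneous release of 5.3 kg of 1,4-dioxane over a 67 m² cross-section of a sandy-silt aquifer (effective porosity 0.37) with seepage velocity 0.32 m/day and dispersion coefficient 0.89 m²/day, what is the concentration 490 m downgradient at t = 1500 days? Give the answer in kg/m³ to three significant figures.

For an instantaneous plane source, C(x,t) = M/(n_e·A·√(4πDt)) · exp(−(x−vt)²/(4Dt)), with n_e·A the pore (flow) area.
Plume center vt = 0.32 × 1500 = 480 m, so the well at 490 m is 10 m downgradient of the peak.
√(4πDt) = 129.5 m, giving peak height M/(n_e·A·√(4πDt)) = 5.3/(0.37 × 67 × 129.5) = 0.001651 kg/m³.
(x−vt)²/(4Dt) = (10)²/(4 × 0.89 × 1500) = 0.01873; exp(−0.01873) = 0.9814.
C = 0.001651 × 0.9814 = 0.00162 kg/m³.

0.00162 kg/m³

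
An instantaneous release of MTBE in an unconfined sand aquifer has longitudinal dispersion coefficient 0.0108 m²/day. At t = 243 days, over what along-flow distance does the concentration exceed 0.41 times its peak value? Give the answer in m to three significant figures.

The plume is Gaussian with σ = √(2Dt) = √(2 × 0.0108 × 243) = 2.291 m.
C/C_peak = exp(−Δx²/(2σ²)) = 0.41 ⇒ Δx = σ·√(−2 ln 0.41) = 2.291 × 1.335 = 3.058 m.
Width = 2Δx = 6.12 m.

6.12 m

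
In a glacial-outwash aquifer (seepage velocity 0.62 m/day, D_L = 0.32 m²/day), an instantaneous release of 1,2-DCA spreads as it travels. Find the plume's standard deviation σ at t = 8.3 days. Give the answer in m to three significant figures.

2.30 m

Dispersive spreading gives a Gaussian with σ² = 2Dt; advection only shifts the center.
σ = √(2 × 0.32 × 8.3) = 2.30 m.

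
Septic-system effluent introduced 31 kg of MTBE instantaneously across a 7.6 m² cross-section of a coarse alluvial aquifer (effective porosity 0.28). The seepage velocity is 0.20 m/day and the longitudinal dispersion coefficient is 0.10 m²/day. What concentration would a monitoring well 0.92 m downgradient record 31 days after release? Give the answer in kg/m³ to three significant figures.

0.246 kg/m³

For an instantaneous plane source, C(x,t) = M/(n_e·A·√(4πDt)) · exp(−(x−vt)²/(4Dt)), with n_e·A the pore (flow) area.
Plume center vt = 0.20 × 31 = 6.2 m, so the well at 0.92 m is 5.28 m upgradient of the peak.
√(4πDt) = 6.241 m, giving peak height M/(n_e·A·√(4πDt)) = 31/(0.28 × 7.6 × 6.241) = 2.334 kg/m³.
(x−vt)²/(4Dt) = (-5.28)²/(4 × 0.10 × 31) = 2.248; exp(−2.248) = 0.1056.
C = 2.334 × 0.1056 = 0.246 kg/m³.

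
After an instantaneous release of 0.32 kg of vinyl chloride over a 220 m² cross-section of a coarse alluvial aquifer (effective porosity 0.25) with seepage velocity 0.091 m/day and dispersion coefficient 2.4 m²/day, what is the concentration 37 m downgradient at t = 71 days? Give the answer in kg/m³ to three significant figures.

3.20e-05 kg/m³

For an instantaneous plane source, C(x,t) = M/(n_e·A·√(4πDt)) · exp(−(x−vt)²/(4Dt)), with n_e·A the pore (flow) area.
Plume center vt = 0.091 × 71 = 6.461 m, so the well at 37 m is 30.539 m downgradient of the peak.
√(4πDt) = 46.27 m, giving peak height M/(n_e·A·√(4πDt)) = 0.32/(0.25 × 220 × 46.27) = 0.0001257 kg/m³.
(x−vt)²/(4Dt) = (30.539)²/(4 × 2.4 × 71) = 1.368; exp(−1.368) = 0.2546.
C = 0.0001257 × 0.2546 = 3.20e-05 kg/m³.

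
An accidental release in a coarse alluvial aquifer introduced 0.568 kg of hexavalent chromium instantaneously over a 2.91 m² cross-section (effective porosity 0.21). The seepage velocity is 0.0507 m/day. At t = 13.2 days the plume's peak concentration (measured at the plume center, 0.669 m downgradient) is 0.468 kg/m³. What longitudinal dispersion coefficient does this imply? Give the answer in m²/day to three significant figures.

0.0238 m²/day

At the plume center C_max = M/(n_e·A·√(4πDt)), so D = M²/(4πt·(n_e·A·C_max)²).
n_e·A·C_max = 0.21 × 2.91 × 0.468 = 0.2860 kg/m.
D = 0.568²/(4π × 13.2 × 0.2860²) = 0.0238 m²/day.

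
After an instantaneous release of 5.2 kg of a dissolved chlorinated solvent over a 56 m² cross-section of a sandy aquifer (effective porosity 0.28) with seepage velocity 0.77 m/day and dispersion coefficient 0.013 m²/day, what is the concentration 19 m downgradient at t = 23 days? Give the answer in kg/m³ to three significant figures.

0.0426 kg/m³

For an instantaneous plane source, C(x,t) = M/(n_e·A·√(4πDt)) · exp(−(x−vt)²/(4Dt)), with n_e·A the pore (flow) area.
Plume center vt = 0.77 × 23 = 17.71 m, so the well at 19 m is 1.29 m downgradient of the peak.
√(4πDt) = 1.938 m, giving peak height M/(n_e·A·√(4πDt)) = 5.2/(0.28 × 56 × 1.938) = 0.1711 kg/m³.
(x−vt)²/(4Dt) = (1.29)²/(4 × 0.013 × 23) = 1.391; exp(−1.391) = 0.2488.
C = 0.1711 × 0.2488 = 0.0426 kg/m³.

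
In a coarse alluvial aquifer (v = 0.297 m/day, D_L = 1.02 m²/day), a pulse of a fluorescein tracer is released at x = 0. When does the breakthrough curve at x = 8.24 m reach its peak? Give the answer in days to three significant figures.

For the 1D instantaneous-source solution, setting ∂C/∂t = 0 at fixed x gives v²t² + 2Dt − x² = 0, so t = (√(D² + v²x²) − D)/v².
√(D² + v²x²) = √(1.02² + 0.297² × 8.24²) = 2.651; v² = 0.088209.
t = (2.651 − 1.02)/0.088209 = 18.5 days (vs. the pure-advection estimate x/v = 27.7 d).

18.5 days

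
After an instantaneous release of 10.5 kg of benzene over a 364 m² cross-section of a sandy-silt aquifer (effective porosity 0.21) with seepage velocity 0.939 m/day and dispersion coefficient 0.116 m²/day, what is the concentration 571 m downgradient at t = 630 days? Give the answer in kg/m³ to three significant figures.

For an instantaneous plane source, C(x,t) = M/(n_e·A·√(4πDt)) · exp(−(x−vt)²/(4Dt)), with n_e·A the pore (flow) area.
Plume center vt = 0.939 × 630 = 591.57 m, so the well at 571 m is 20.57 m upgradient of the peak.
√(4πDt) = 30.30 m, giving peak height M/(n_e·A·√(4πDt)) = 10.5/(0.21 × 364 × 30.30) = 0.004533 kg/m³.
(x−vt)²/(4Dt) = (-20.57)²/(4 × 0.116 × 630) = 1.447; exp(−1.447) = 0.2353.
C = 0.004533 × 0.2353 = 0.00107 kg/m³.

0.00107 kg/m³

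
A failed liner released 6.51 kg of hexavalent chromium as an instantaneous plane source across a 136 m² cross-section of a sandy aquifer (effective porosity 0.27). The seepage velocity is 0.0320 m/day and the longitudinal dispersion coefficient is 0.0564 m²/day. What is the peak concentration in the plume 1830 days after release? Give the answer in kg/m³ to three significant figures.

The peak of an instantaneous 1D plume sits at x = vt; there the Gaussian factor is 1 and C_max = M/(n_e·A·√(4πDt)), where n_e·A is the pore area the mass is dissolved in.
√(4πDt) = √(4π × 0.0564 × 1830) = 36.01 m, so C_max = 6.51/(0.27 × 136 × 36.01) = 0.00492 kg/m³.

0.00492 kg/m³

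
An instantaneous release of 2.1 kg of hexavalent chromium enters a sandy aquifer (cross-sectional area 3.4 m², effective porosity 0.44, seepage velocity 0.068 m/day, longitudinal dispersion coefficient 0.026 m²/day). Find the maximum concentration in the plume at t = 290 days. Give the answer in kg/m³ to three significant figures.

The peak of an instantaneous 1D plume sits at x = vt; there the Gaussian factor is 1 and C_max = M/(n_e·A·√(4πDt)), where n_e·A is the pore area the mass is dissolved in.
√(4πDt) = √(4π × 0.026 × 290) = 9.734 m, so C_max = 2.1/(0.44 × 3.4 × 9.734) = 0.144 kg/m³.

0.144 kg/m³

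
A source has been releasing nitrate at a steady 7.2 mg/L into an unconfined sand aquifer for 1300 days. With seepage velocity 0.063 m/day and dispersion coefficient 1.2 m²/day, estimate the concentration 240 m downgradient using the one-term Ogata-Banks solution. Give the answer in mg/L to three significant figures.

For a continuous step input, C/C₀ ≈ ½·erfc((x−vt)/(2√(Dt))).
vt = 0.063 × 1300 = 81.9 m and 2√(Dt) = 2√(1.2 × 1300) = 78.99 m.
Argument (x−vt)/(2√(Dt)) = (240 − 81.9)/78.99 = 2.002; ½·erfc(2.002) = 0.002318.
C = 7.2 × 0.002318 = 0.0167 mg/L.

0.0167 mg/L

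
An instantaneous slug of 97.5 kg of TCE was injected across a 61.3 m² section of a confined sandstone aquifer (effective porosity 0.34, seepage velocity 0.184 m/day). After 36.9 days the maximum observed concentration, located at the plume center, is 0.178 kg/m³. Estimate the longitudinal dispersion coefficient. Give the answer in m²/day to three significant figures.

At the plume center C_max = M/(n_e·A·√(4πDt)), so D = M²/(4πt·(n_e·A·C_max)²).
n_e·A·C_max = 0.34 × 61.3 × 0.178 = 3.710 kg/m.
D = 97.5²/(4π × 36.9 × 3.710²) = 1.49 m²/day.

1.49 m²/day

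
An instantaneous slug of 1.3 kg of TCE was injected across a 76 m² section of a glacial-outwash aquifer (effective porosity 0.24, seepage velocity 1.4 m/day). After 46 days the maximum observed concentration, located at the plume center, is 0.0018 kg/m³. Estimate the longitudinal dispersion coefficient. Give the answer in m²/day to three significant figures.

At the plume center C_max = M/(n_e·A·√(4πDt)), so D = M²/(4πt·(n_e·A·C_max)²).
n_e·A·C_max = 0.24 × 76 × 0.0018 = 0.03283 kg/m.
D = 1.3²/(4π × 46 × 0.03283²) = 2.71 m²/day.

2.71 m²/day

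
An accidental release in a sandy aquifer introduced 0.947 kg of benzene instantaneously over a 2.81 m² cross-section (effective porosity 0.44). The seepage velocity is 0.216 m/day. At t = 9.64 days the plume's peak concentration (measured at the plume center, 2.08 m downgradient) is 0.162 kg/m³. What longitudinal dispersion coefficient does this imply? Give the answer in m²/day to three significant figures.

0.185 m²/day

At the plume center C_max = M/(n_e·A·√(4πDt)), so D = M²/(4πt·(n_e·A·C_max)²).
n_e·A·C_max = 0.44 × 2.81 × 0.162 = 0.2003 kg/m.
D = 0.947²/(4π × 9.64 × 0.2003²) = 0.185 m²/day.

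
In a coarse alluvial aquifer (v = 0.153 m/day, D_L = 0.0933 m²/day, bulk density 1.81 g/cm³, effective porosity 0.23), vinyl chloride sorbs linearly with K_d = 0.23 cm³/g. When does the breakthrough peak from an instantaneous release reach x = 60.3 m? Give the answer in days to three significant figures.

Retardation factor R = 1 + ρ_b·K_d/n = 1 + 1.81 × 0.23/0.23 = 2.810.
Sorption retards both mechanisms: v_R = v/R = 0.05445 m/day, D_R = D/R = 0.03320 m²/day.
Peak time from v_R²t² + 2D_R t − x² = 0: t = (√(D_R² + v_R²x²) − D_R)/v_R².
√(D_R² + v_R²x²) = √(0.03320² + 0.05445² × 60.3²) = 3.284; v_R² = 0.002965.
t = (3.284 − 0.03320)/0.002965 = 1100 days.

1100 days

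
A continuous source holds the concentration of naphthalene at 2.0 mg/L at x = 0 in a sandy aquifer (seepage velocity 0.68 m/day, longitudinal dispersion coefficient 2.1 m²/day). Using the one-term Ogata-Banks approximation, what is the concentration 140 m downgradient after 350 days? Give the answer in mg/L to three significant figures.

1.99 mg/L

For a continuous step input, C/C₀ ≈ ½·erfc((x−vt)/(2√(Dt))).
vt = 0.68 × 350 = 238 m and 2√(Dt) = 2√(2.1 × 350) = 54.22 m.
Argument (x−vt)/(2√(Dt)) = (140 − 238)/54.22 = -1.807; ½·erfc(-1.807) = 0.9947.
C = 2.0 × 0.9947 = 1.99 mg/L.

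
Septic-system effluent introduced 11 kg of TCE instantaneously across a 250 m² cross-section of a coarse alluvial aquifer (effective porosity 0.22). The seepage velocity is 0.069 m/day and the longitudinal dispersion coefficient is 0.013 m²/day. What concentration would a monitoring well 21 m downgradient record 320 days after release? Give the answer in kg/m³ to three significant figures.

0.0258 kg/m³

For an instantaneous plane source, C(x,t) = M/(n_e·A·√(4πDt)) · exp(−(x−vt)²/(4Dt)), with n_e·A the pore (flow) area.
Plume center vt = 0.069 × 320 = 22.08 m, so the well at 21 m is 1.08 m upgradient of the peak.
√(4πDt) = 7.230 m, giving peak height M/(n_e·A·√(4πDt)) = 11/(0.22 × 250 × 7.230) = 0.02766 kg/m³.
(x−vt)²/(4Dt) = (-1.08)²/(4 × 0.013 × 320) = 0.07010; exp(−0.07010) = 0.9323.
C = 0.02766 × 0.9323 = 0.0258 kg/m³.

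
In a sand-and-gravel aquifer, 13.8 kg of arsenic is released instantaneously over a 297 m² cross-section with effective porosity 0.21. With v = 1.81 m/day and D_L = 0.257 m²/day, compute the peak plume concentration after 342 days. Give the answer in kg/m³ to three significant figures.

0.00666 kg/m³

The peak of an instantaneous 1D plume sits at x = vt; there the Gaussian factor is 1 and C_max = M/(n_e·A·√(4πDt)), where n_e·A is the pore area the mass is dissolved in.
√(4πDt) = √(4π × 0.257 × 342) = 33.23 m, so C_max = 13.8/(0.21 × 297 × 33.23) = 0.00666 kg/m³.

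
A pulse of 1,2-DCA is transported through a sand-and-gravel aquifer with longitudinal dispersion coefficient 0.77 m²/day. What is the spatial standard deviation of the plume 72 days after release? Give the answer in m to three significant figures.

Dispersive spreading gives a Gaussian with σ² = 2Dt; advection only shifts the center.
σ = √(2 × 0.77 × 72) = 10.5 m.

10.5 m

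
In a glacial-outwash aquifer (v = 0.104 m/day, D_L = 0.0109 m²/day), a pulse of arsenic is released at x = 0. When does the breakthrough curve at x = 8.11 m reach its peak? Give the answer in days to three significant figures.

For the 1D instantaneous-source solution, setting ∂C/∂t = 0 at fixed x gives v²t² + 2Dt − x² = 0, so t = (√(D² + v²x²) − D)/v².
√(D² + v²x²) = √(0.0109² + 0.104² × 8.11²) = 0.8435; v² = 0.010816.
t = (0.8435 − 0.0109)/0.010816 = 77.0 days (vs. the pure-advection estimate x/v = 78.0 d).

77.0 days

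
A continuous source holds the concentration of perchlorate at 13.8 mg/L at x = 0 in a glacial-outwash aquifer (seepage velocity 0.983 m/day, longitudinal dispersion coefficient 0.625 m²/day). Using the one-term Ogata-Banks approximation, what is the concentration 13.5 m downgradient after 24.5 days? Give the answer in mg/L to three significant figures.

For a continuous step input, C/C₀ ≈ ½·erfc((x−vt)/(2√(Dt))).
vt = 0.983 × 24.5 = 24.0835 m and 2√(Dt) = 2√(0.625 × 24.5) = 7.826 m.
Argument (x−vt)/(2√(Dt)) = (13.5 − 24.0835)/7.826 = -1.352; ½·erfc(-1.352) = 0.9721.
C = 13.8 × 0.9721 = 13.4 mg/L.

13.4 mg/L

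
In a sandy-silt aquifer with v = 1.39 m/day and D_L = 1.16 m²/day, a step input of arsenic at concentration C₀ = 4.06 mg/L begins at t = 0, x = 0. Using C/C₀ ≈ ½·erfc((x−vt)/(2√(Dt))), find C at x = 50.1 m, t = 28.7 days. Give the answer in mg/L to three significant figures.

For a continuous step input, C/C₀ ≈ ½·erfc((x−vt)/(2√(Dt))).
vt = 1.39 × 28.7 = 39.893 m and 2√(Dt) = 2√(1.16 × 28.7) = 11.54 m.
Argument (x−vt)/(2√(Dt)) = (50.1 − 39.893)/11.54 = 0.8845; ½·erfc(0.8845) = 0.1055.
C = 4.06 × 0.1055 = 0.428 mg/L.

0.428 mg/L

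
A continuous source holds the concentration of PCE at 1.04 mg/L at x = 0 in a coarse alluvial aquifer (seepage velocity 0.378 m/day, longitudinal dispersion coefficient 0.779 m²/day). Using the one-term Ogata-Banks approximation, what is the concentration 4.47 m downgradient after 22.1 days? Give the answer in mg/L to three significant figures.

For a continuous step input, C/C₀ ≈ ½·erfc((x−vt)/(2√(Dt))).
vt = 0.378 × 22.1 = 8.3538 m and 2√(Dt) = 2√(0.779 × 22.1) = 8.298 m.
Argument (x−vt)/(2√(Dt)) = (4.47 − 8.3538)/8.298 = -0.4680; ½·erfc(-0.4680) = 0.7460.
C = 1.04 × 0.7460 = 0.776 mg/L.

0.776 mg/L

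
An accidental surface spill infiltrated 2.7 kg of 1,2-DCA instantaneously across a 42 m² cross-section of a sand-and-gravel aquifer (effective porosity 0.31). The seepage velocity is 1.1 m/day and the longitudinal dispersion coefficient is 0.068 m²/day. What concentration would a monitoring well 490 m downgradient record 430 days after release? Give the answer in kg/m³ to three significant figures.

For an instantaneous plane source, C(x,t) = M/(n_e·A·√(4πDt)) · exp(−(x−vt)²/(4Dt)), with n_e·A the pore (flow) area.
Plume center vt = 1.1 × 430 = 473 m, so the well at 490 m is 17 m downgradient of the peak.
√(4πDt) = 19.17 m, giving peak height M/(n_e·A·√(4πDt)) = 2.7/(0.31 × 42 × 19.17) = 0.01082 kg/m³.
(x−vt)²/(4Dt) = (17)²/(4 × 0.068 × 430) = 2.471; exp(−2.471) = 0.08450.
C = 0.01082 × 0.08450 = 0.000914 kg/m³.

0.000914 kg/m³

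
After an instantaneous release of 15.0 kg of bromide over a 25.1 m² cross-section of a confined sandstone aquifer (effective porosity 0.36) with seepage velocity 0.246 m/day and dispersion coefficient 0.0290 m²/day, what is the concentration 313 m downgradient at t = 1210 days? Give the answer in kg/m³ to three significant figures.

0.0148 kg/m³

For an instantaneous plane source, C(x,t) = M/(n_e·A·√(4πDt)) · exp(−(x−vt)²/(4Dt)), with n_e·A the pore (flow) area.
Plume center vt = 0.246 × 1210 = 297.66 m, so the well at 313 m is 15.34 m downgradient of the peak.
√(4πDt) = 21.00 m, giving peak height M/(n_e·A·√(4πDt)) = 15.0/(0.36 × 25.1 × 21.00) = 0.07905 kg/m³.
(x−vt)²/(4Dt) = (15.34)²/(4 × 0.0290 × 1210) = 1.677; exp(−1.677) = 0.1869.
C = 0.07905 × 0.1869 = 0.0148 kg/m³.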